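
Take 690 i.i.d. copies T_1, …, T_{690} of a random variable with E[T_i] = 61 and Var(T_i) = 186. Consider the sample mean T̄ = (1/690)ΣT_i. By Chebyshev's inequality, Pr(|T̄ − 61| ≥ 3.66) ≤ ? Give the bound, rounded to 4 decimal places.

0.0201

Var(T̄) = Var(T_i)/n = 186/690 = 0.26957.
Chebyshev: Pr(|T̄ − 61| ≥ 3.66) ≤ Var(T̄)/(3.66)² = 186/(690·3.66²) = 0.0201.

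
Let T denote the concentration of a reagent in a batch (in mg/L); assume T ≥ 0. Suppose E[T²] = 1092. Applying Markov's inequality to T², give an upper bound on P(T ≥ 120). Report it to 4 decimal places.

0.0758

Since T ≥ 0, the event {T ≥ 120} is the same as {T² ≥ 14400}.
Markov's inequality applied to T² gives P(T² ≥ 14400) ≤ E[T²]/14400 = 1092/14400 = 0.0758.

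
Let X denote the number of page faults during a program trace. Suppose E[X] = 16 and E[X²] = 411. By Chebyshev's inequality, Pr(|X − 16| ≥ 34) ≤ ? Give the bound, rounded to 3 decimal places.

Var(X) = E[X²] − (E[X])² = 411 − 256 = 155.
Chebyshev's inequality: Pr(|X − μ| ≥ t) ≤ Var(X)/t² = 155/1156 = 0.1341.

0.134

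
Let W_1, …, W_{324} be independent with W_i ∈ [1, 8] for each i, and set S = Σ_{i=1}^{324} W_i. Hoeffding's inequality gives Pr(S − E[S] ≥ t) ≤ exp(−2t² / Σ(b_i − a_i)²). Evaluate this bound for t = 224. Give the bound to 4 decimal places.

Σ(b_i − a_i)² = 324·(7)² = 15876.
Exponent = 2·224²/15876 = 6.3210.
Bound = exp(−6.3210) = 0.00180.

0.0018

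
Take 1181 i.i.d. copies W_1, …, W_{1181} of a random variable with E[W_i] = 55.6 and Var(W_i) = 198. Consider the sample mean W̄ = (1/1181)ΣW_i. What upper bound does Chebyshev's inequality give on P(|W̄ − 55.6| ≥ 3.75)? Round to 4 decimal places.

0.0119

Var(W̄) = Var(W_i)/n = 198/1181 = 0.16765.
Chebyshev: P(|W̄ − 55.6| ≥ 3.75) ≤ Var(W̄)/(3.75)² = 198/(1181·3.75²) = 0.0119.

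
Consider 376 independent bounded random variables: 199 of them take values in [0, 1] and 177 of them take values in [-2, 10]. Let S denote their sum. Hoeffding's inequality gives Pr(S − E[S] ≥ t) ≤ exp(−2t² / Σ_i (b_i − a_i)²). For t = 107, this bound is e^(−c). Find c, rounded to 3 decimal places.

0.891

Σ(b_i − a_i)² = 199·1² + 177·12² = 25687.
c = 2t² / 25687 = 2·107² / 25687 = 0.8914.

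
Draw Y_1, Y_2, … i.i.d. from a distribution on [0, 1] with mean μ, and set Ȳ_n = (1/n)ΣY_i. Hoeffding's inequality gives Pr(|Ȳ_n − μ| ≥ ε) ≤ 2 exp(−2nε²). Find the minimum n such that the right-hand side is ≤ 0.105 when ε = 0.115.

112

Require 2·exp(−2nε²) ≤ 0.105, i.e. 2nε² ≥ ln(2/0.105) = 2.946942.
So n ≥ 2.946942 / (2·0.115²) = 111.416.
The smallest integer n is 112.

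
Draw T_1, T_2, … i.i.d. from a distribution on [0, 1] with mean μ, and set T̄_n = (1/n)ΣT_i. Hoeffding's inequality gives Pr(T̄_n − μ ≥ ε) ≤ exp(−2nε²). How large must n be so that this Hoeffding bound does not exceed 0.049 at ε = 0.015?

6703

Require exp(−2nε²) ≤ 0.049, i.e. 2nε² ≥ ln(1/0.049) = 3.015935.
So n ≥ 3.015935 / (2·0.015²) = 6702.078.
The smallest integer n is 6703.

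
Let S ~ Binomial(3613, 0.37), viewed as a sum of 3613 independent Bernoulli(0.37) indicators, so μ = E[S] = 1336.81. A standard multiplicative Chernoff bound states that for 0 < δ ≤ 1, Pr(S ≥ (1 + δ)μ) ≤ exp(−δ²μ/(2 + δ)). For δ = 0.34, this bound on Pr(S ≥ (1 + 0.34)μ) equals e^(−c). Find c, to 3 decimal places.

66.041

c = δ²μ/(2 + δ) = 0.34²·1336.81/(2 + 0.34) = 66.0407.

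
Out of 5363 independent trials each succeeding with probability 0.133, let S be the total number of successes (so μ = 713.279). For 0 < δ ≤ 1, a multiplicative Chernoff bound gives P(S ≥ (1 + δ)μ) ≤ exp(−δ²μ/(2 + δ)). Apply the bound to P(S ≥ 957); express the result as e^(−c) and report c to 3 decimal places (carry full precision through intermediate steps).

Write 957 = (1 + δ)μ, so δ = 957/713.279 − 1 = 0.341691…
Then the exponent is δ²μ/(2 + δ) = (957 − μ)² / (μ·(2 + δ)) = 35.562877.

35.563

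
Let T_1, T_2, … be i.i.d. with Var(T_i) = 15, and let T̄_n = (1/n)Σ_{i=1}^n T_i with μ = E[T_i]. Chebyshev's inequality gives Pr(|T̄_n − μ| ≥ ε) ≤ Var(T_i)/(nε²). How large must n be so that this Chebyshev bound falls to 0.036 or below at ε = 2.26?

Require 15/(n·2.26²) ≤ 0.036, i.e. n ≥ 15/(0.036·2.26²) = 81.578.
The smallest integer n is 82.

82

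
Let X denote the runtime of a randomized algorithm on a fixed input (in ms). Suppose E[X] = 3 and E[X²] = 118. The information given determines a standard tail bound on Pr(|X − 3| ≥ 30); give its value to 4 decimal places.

The first two moments determine the variance, so Chebyshev's inequality is the sharpest standard bound available.
Var(X) = E[X²] − (E[X])² = 118 − 9 = 109.
Chebyshev's inequality: Pr(|X − μ| ≥ t) ≤ Var(X)/t² = 109/900 = 0.1211.

0.1211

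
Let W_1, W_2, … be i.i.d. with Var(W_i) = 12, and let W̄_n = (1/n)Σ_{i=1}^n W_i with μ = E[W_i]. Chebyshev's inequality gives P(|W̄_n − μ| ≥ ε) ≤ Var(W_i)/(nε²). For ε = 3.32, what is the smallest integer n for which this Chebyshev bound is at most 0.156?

7

Require 12/(n·3.32²) ≤ 0.156, i.e. n ≥ 12/(0.156·3.32²) = 6.979.
The smallest integer n is 7.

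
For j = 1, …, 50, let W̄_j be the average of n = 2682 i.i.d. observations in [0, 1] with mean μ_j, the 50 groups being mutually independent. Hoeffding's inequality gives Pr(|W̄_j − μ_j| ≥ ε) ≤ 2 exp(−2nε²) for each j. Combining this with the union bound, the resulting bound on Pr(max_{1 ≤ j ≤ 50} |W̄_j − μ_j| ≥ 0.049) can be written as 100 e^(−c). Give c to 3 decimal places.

12.879

Union bound over the 50 events: Pr(max_{1 ≤ j ≤ 50} |W̄_j − μ_j| ≥ 0.049) ≤ 50·2·exp(−2nε²) = 100 exp(−2·2682·0.049²).
So c = 2·2682·0.049² = 12.8790.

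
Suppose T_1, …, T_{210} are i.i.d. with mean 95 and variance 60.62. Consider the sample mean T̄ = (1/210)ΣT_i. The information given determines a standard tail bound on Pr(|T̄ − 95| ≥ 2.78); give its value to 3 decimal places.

With mean and variance of each term known, Chebyshev's inequality bounds the deviation of the sum (or sample mean).
Var(T̄) = Var(T_i)/n = 60.62/210 = 0.28867.
Chebyshev: Pr(|T̄ − 95| ≥ 2.78) ≤ Var(T̄)/(2.78)² = 60.62/(210·2.78²) = 0.0374.

0.037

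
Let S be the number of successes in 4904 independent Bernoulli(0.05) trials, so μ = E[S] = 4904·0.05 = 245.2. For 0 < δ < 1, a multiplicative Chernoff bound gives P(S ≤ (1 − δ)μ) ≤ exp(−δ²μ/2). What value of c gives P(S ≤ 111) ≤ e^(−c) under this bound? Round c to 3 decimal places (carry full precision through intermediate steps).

Write 111 = (1 − δ)μ, so δ = 1 − 111/245.2 = 0.5473083…
Then the exponent is δ²μ/2 = (μ − 111)²/(2μ) = 36.724388.

36.724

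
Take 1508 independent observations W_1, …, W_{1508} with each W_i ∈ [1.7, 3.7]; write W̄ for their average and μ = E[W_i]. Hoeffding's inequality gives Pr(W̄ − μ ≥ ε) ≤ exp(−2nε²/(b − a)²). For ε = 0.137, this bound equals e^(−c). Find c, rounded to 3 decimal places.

14.152

c = 2nε²/(b − a)² = 2·1508·0.137² / 2² = 14.1518.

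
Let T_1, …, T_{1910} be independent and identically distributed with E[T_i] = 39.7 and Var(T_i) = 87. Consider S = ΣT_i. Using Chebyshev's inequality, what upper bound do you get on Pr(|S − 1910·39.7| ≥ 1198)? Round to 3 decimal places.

Var(S) = n·Var(T_i) = 1910·87 = 166170.
Chebyshev: Pr(|S − 1910·39.7| ≥ 1198) ≤ Var(S)/1198² = 166170/1435204 = 0.1158.

0.116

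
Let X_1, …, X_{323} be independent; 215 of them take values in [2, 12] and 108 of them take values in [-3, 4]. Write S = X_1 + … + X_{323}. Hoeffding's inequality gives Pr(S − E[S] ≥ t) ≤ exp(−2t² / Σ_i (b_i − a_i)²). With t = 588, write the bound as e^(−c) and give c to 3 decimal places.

25.809

Σ(b_i − a_i)² = 215·10² + 108·7² = 26792.
c = 2t² / 26792 = 2·588² / 26792 = 25.8095.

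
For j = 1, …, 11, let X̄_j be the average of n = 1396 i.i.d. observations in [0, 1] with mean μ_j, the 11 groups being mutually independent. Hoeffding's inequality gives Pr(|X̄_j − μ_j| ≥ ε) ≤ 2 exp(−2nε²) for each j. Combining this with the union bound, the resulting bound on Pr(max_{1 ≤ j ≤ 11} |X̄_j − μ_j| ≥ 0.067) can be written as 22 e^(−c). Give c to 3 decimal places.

Union bound over the 11 events: Pr(max_{1 ≤ j ≤ 11} |X̄_j − μ_j| ≥ 0.067) ≤ 11·2·exp(−2nε²) = 22 exp(−2·1396·0.067²).
So c = 2·1396·0.067² = 12.5333.

12.533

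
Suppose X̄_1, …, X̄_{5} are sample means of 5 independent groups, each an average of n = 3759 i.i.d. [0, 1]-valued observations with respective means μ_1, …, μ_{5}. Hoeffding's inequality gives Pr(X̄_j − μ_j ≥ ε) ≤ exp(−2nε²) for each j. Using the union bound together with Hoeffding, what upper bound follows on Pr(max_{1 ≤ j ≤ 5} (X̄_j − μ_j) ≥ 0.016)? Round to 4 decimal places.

Per-experiment Hoeffding bound: exp(−2·3759·0.016²) = exp(−1.92461) = 0.14593.
Union bound over 5 events: 5·0.14593 = 0.72966.

0.7297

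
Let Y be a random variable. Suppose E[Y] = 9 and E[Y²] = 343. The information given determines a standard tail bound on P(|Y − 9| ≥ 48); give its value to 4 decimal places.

0.1137

The first two moments determine the variance, so Chebyshev's inequality is the sharpest standard bound available.
Var(Y) = E[Y²] − (E[Y])² = 343 − 81 = 262.
Chebyshev's inequality: P(|Y − μ| ≥ t) ≤ Var(Y)/t² = 262/2304 = 0.1137.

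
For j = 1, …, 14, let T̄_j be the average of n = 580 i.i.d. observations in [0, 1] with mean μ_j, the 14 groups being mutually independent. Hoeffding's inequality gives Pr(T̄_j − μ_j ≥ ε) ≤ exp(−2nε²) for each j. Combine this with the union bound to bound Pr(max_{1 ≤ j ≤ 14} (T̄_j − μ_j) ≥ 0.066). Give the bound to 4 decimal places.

Per-experiment Hoeffding bound: exp(−2·580·0.066²) = exp(−5.05296) = 0.0063904.
Union bound over 14 events: 14·0.0063904 = 0.08947.

0.0895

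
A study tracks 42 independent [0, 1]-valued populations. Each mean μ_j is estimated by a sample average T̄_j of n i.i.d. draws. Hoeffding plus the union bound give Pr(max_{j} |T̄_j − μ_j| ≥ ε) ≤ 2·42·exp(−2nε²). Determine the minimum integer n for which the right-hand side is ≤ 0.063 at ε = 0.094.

408

Need 2·42·exp(−2nε²) ≤ 0.063, i.e. exp(−2nε²) ≤ 0.063/84.
So 2nε² ≥ ln(84/0.063) = 7.195437.
Hence n ≥ 7.195437/(2·0.094²) = 407.166.
The smallest integer n is 408.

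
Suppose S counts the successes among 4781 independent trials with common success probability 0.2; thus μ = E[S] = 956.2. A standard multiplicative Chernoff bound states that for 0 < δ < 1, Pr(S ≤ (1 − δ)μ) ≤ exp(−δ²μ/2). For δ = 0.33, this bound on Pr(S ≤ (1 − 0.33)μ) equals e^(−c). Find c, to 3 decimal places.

52.065

c = δ²μ/2 = 0.33²·956.2/2 = 52.0651.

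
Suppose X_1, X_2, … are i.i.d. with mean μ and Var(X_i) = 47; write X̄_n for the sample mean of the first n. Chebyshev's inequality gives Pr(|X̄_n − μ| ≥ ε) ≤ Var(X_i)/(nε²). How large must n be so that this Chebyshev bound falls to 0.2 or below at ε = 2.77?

Require 47/(n·2.77²) ≤ 0.2, i.e. n ≥ 47/(0.2·2.77²) = 30.627.
The smallest integer n is 31.

31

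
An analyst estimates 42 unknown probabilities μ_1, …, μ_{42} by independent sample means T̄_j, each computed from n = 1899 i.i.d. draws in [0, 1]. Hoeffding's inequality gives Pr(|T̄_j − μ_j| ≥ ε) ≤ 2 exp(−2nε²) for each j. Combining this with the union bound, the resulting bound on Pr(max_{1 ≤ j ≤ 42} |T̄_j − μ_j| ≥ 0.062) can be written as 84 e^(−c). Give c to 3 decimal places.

14.600

Union bound over the 42 events: Pr(max_{1 ≤ j ≤ 42} |T̄_j − μ_j| ≥ 0.062) ≤ 42·2·exp(−2nε²) = 84 exp(−2·1899·0.062²).
So c = 2·1899·0.062² = 14.5995.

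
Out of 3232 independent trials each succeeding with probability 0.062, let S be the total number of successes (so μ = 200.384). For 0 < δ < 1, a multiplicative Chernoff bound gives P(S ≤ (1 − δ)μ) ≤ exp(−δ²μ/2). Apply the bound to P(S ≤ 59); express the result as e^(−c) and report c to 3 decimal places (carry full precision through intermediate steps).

49.878

Write 59 = (1 − δ)μ, so δ = 1 − 59/200.384 = 0.7055653…
Then the exponent is δ²μ/2 = (μ − 59)²/(2μ) = 49.877823.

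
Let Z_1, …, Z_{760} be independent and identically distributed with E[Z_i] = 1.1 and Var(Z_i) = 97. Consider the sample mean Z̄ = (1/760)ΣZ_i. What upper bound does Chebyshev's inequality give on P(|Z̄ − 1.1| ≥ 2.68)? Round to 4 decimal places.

Var(Z̄) = Var(Z_i)/n = 97/760 = 0.12763.
Chebyshev: P(|Z̄ − 1.1| ≥ 2.68) ≤ Var(Z̄)/(2.68)² = 97/(760·2.68²) = 0.0178.

0.0178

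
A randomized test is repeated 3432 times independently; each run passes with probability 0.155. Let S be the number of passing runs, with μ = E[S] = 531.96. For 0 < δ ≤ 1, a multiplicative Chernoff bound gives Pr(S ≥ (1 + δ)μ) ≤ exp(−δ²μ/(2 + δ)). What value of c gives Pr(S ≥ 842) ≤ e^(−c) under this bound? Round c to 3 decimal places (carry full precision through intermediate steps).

69.962

Write 842 = (1 + δ)μ, so δ = 842/531.96 − 1 = 0.5828258…
Then the exponent is δ²μ/(2 + δ) = (842 − μ)² / (μ·(2 + δ)) = 69.961863.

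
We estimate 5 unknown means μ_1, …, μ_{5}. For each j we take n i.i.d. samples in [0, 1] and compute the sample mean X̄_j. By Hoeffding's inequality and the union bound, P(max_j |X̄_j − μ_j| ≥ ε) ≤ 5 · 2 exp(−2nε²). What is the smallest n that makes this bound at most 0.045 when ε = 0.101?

265

Need 2·5·exp(−2nε²) ≤ 0.045, i.e. exp(−2nε²) ≤ 0.045/10.
So 2nε² ≥ ln(10/0.045) = 5.403678.
Hence n ≥ 5.403678/(2·0.101²) = 264.860.
The smallest integer n is 265.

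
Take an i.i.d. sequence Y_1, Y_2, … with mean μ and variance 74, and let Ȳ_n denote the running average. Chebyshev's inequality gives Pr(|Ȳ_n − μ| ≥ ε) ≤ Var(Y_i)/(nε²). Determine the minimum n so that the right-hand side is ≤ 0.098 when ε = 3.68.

Require 74/(n·3.68²) ≤ 0.098, i.e. n ≥ 74/(0.098·3.68²) = 55.758.
The smallest integer n is 56.

56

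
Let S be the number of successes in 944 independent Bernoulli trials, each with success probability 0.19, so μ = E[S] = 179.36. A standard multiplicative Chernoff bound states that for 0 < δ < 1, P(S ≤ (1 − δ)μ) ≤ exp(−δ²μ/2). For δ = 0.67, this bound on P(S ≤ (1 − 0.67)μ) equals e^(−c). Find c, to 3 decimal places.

c = δ²μ/2 = 0.67²·179.36/2 = 40.2574.

40.257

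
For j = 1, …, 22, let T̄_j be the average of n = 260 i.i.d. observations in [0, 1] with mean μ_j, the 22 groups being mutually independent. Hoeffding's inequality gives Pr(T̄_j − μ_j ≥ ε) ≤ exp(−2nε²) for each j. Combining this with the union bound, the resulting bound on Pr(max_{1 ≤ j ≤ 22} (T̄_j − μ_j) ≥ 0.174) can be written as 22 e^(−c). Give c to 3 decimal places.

15.744

Union bound over the 22 events: Pr(max_{1 ≤ j ≤ 22} (T̄_j − μ_j) ≥ 0.174) ≤ 22·exp(−2nε²) = 22 exp(−2·260·0.174²).
So c = 2·260·0.174² = 15.7435.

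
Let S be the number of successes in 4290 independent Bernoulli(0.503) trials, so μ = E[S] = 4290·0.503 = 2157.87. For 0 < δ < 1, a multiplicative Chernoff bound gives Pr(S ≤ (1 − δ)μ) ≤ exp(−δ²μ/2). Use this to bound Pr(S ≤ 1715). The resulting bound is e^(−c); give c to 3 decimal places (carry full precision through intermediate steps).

45.446

Write 1715 = (1 − δ)μ, so δ = 1 − 1715/2157.87 = 0.2052348…
Then the exponent is δ²μ/2 = (μ − 1715)²/(2μ) = 45.446166.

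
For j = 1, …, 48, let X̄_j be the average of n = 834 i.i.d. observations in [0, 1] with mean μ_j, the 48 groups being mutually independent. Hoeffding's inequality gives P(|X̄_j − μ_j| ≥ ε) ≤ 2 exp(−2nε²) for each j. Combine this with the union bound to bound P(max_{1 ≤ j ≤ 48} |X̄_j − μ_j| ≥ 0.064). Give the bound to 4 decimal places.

Per-experiment Hoeffding bound: 2·exp(−2·834·0.064²) = 2·exp(−6.83213) = 0.0021571.
Union bound over 48 events: 48·0.0021571 = 0.10354.

0.1035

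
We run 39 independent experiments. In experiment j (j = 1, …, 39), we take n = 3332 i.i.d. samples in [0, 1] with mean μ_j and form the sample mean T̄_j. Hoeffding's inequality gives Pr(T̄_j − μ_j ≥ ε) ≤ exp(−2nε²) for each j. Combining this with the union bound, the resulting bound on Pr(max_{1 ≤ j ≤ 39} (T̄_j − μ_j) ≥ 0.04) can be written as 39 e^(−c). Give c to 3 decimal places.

Union bound over the 39 events: Pr(max_{1 ≤ j ≤ 39} (T̄_j − μ_j) ≥ 0.04) ≤ 39·exp(−2nε²) = 39 exp(−2·3332·0.04²).
So c = 2·3332·0.04² = 10.6624.

10.662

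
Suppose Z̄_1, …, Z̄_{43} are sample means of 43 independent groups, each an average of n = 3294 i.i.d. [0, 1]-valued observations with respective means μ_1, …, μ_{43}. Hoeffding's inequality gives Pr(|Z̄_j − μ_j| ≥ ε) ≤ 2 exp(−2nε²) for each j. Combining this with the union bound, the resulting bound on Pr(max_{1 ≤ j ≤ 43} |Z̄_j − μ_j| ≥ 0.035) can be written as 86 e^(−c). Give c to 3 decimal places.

8.070

Union bound over the 43 events: Pr(max_{1 ≤ j ≤ 43} |Z̄_j − μ_j| ≥ 0.035) ≤ 43·2·exp(−2nε²) = 86 exp(−2·3294·0.035²).
So c = 2·3294·0.035² = 8.0703.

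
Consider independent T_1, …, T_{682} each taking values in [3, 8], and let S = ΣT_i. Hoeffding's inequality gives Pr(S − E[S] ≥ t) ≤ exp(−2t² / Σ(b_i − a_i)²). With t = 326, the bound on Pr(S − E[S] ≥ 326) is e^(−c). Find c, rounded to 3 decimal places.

Σ(b_i − a_i)² = 682·(5)² = 17050.
c = 2t²/17050 = 2·326²/17050 = 12.4664.

12.466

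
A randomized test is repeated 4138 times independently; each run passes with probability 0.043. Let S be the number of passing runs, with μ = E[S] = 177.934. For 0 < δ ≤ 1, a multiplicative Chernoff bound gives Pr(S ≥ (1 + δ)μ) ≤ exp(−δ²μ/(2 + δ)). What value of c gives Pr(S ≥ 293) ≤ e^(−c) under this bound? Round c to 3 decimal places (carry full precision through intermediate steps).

28.115

Write 293 = (1 + δ)μ, so δ = 293/177.934 − 1 = 0.646678…
Then the exponent is δ²μ/(2 + δ) = (293 − μ)² / (μ·(2 + δ)) = 28.114734.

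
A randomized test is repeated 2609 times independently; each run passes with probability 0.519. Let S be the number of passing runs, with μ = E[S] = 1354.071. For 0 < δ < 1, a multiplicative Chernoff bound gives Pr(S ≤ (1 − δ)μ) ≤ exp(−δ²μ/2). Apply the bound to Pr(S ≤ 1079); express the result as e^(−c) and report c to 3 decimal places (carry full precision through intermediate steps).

Write 1079 = (1 − δ)μ, so δ = 1 − 1079/1354.071 = 0.2031437…
Then the exponent is δ²μ/2 = (μ − 1079)²/(2μ) = 27.939471.

27.939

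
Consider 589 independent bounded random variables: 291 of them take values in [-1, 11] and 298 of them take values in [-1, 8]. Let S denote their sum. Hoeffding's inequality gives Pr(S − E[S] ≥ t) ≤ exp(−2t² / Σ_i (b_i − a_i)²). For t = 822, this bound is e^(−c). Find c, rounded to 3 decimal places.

Σ(b_i − a_i)² = 291·12² + 298·9² = 66042.
c = 2t² / 66042 = 2·822² / 66042 = 20.4623.

20.462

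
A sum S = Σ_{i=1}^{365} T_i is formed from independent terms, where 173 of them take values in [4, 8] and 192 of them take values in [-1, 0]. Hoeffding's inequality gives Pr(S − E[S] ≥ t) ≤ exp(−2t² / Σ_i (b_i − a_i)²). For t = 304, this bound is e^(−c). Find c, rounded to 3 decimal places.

62.443

Σ(b_i − a_i)² = 173·4² + 192·1² = 2960.
c = 2t² / 2960 = 2·304² / 2960 = 62.4432.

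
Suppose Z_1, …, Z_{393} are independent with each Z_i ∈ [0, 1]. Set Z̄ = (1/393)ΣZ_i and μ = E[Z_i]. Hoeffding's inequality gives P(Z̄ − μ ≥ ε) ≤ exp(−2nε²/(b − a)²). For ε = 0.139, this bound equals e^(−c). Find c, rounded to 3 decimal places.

c = 2nε²/(b − a)² = 2·393·0.139² / 1² = 15.1863.

15.186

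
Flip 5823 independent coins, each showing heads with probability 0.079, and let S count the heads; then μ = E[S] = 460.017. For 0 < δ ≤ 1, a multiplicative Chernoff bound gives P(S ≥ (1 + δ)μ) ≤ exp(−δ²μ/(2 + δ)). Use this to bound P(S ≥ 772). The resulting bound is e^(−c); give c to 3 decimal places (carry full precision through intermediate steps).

79.003

Write 772 = (1 + δ)μ, so δ = 772/460.017 − 1 = 0.6781988…
Then the exponent is δ²μ/(2 + δ) = (772 − μ)² / (μ·(2 + δ)) = 79.003287.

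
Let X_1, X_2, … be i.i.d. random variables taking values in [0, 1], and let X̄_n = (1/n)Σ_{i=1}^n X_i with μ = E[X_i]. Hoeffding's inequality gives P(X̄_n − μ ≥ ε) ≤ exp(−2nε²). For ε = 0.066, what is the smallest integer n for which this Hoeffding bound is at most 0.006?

Require exp(−2nε²) ≤ 0.006, i.e. 2nε² ≥ ln(1/0.006) = 5.115996.
So n ≥ 5.115996 / (2·0.066²) = 587.236.
The smallest integer n is 588.

588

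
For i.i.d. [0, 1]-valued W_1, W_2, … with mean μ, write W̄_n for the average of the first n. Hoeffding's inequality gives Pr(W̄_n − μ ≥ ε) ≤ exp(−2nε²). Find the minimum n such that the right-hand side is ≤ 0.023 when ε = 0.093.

Require exp(−2nε²) ≤ 0.023, i.e. 2nε² ≥ ln(1/0.023) = 3.772261.
So n ≥ 3.772261 / (2·0.093²) = 218.075.
The smallest integer n is 219.

219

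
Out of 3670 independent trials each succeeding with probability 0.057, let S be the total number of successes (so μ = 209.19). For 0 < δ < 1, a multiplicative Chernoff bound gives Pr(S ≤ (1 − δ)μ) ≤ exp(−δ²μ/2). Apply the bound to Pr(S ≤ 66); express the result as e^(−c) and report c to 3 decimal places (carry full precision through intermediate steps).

49.007

Write 66 = (1 − δ)μ, so δ = 1 − 66/209.19 = 0.6844973…
Then the exponent is δ²μ/2 = (μ − 66)²/(2μ) = 49.006588.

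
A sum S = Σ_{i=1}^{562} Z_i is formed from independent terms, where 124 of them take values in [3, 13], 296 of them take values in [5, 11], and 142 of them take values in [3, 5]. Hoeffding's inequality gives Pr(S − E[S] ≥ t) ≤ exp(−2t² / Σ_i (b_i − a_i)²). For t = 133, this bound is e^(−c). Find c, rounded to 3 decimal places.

Σ(b_i − a_i)² = 124·10² + 296·6² + 142·2² = 23624.
c = 2t² / 23624 = 2·133² / 23624 = 1.4975.

1.498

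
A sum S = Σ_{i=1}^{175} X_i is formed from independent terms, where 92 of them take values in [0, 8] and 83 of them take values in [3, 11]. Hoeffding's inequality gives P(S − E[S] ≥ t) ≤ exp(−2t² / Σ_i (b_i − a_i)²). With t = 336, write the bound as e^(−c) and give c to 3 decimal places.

20.160

Σ(b_i − a_i)² = 92·8² + 83·8² = 11200.
c = 2t² / 11200 = 2·336² / 11200 = 20.1600.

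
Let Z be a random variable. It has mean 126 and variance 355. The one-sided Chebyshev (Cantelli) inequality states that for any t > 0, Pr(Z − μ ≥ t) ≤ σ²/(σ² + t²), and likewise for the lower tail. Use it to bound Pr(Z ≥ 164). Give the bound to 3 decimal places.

0.197

Here σ² = 355 and t = 38, so σ² + t² = 1799.
Cantelli's bound: 355/1799 = 0.1973.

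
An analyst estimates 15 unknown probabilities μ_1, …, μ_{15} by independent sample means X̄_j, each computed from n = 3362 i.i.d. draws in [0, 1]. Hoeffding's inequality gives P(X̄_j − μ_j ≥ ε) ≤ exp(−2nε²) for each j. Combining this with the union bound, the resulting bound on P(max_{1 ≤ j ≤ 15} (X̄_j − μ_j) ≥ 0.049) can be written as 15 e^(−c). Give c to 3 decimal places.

16.144

Union bound over the 15 events: P(max_{1 ≤ j ≤ 15} (X̄_j − μ_j) ≥ 0.049) ≤ 15·exp(−2nε²) = 15 exp(−2·3362·0.049²).
So c = 2·3362·0.049² = 16.1443.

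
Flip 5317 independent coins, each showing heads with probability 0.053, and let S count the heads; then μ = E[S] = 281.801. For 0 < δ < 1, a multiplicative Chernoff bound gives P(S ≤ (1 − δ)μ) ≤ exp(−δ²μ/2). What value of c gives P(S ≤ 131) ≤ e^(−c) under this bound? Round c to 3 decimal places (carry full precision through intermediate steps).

40.349

Write 131 = (1 − δ)μ, so δ = 1 − 131/281.801 = 0.5351329…
Then the exponent is δ²μ/2 = (μ − 131)²/(2μ) = 40.349292.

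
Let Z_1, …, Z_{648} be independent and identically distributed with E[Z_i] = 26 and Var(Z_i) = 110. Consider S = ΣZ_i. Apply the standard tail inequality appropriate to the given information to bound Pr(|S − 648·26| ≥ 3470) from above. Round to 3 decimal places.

0.006

With mean and variance of each term known, Chebyshev's inequality bounds the deviation of the sum (or sample mean).
Var(S) = n·Var(Z_i) = 648·110 = 71280.
Chebyshev: Pr(|S − 648·26| ≥ 3470) ≤ Var(S)/3470² = 71280/12040900 = 0.0059.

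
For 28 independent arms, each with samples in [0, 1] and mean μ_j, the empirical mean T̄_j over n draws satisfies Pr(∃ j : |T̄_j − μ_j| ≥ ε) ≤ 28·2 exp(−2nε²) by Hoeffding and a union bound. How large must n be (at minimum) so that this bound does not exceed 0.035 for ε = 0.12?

257

Need 2·28·exp(−2nε²) ≤ 0.035, i.e. exp(−2nε²) ≤ 0.035/56.
So 2nε² ≥ ln(56/0.035) = 7.377759.
Hence n ≥ 7.377759/(2·0.12²) = 256.172.
The smallest integer n is 257.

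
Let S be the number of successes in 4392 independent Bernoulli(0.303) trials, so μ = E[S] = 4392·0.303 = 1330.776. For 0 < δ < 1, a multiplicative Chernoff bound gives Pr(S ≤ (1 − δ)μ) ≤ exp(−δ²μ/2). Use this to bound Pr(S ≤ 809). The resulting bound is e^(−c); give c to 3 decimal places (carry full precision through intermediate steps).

Write 809 = (1 − δ)μ, so δ = 1 − 809/1330.776 = 0.392084…
Then the exponent is δ²μ/2 = (μ − 809)²/(2μ) = 102.290015.

102.290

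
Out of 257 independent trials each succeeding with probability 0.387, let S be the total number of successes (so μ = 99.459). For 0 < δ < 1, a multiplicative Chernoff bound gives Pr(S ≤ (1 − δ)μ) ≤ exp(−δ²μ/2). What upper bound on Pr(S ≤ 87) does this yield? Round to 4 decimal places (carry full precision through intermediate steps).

Write 87 = (1 − δ)μ, so δ = 1 − 87/99.459 = 0.1252677…
Then the exponent is δ²μ/2 = (μ − 87)²/(2μ) = 0.780355.
Bound = exp(−0.780355) = 0.45824.

0.4582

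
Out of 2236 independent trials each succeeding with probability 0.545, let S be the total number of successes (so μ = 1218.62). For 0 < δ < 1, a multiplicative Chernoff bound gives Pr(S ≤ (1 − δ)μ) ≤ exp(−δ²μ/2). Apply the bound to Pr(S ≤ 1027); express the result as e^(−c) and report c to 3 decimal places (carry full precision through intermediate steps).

15.065

Write 1027 = (1 − δ)μ, so δ = 1 − 1027/1218.62 = 0.1572434…
Then the exponent is δ²μ/2 = (μ − 1027)²/(2μ) = 15.065494.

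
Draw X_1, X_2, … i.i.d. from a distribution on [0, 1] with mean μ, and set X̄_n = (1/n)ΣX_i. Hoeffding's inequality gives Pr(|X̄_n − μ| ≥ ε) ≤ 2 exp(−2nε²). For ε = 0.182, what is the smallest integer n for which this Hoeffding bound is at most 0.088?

Require 2·exp(−2nε²) ≤ 0.088, i.e. 2nε² ≥ ln(2/0.088) = 3.123566.
So n ≥ 3.123566 / (2·0.182²) = 47.150.
The smallest integer n is 48.

48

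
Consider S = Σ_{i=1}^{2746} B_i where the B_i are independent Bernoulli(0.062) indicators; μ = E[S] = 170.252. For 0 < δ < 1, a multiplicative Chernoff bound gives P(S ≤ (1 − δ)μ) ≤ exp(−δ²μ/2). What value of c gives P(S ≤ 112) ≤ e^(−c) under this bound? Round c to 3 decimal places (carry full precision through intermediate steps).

Write 112 = (1 − δ)μ, so δ = 1 − 112/170.252 = 0.3421516…
Then the exponent is δ²μ/2 = (μ − 112)²/(2μ) = 9.965508.

9.966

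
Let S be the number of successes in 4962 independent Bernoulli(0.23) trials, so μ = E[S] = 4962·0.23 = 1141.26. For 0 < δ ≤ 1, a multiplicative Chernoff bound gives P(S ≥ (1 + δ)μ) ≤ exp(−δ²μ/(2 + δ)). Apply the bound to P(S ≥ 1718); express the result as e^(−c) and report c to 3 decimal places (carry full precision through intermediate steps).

Write 1718 = (1 + δ)μ, so δ = 1718/1141.26 − 1 = 0.5053537…
Then the exponent is δ²μ/(2 + δ) = (1718 − μ)² / (μ·(2 + δ)) = 116.333956.

116.334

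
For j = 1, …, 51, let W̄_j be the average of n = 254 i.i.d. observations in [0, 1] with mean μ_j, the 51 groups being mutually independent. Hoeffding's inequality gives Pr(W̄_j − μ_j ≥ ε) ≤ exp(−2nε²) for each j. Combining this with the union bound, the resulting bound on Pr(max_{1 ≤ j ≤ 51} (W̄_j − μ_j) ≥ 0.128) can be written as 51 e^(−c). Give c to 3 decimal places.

8.323

Union bound over the 51 events: Pr(max_{1 ≤ j ≤ 51} (W̄_j − μ_j) ≥ 0.128) ≤ 51·exp(−2nε²) = 51 exp(−2·254·0.128²).
So c = 2·254·0.128² = 8.3231.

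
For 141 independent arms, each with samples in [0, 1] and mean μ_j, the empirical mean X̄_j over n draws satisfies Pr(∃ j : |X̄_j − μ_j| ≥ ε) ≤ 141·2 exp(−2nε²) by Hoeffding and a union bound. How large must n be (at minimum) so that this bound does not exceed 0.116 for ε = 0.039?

Need 2·141·exp(−2nε²) ≤ 0.116, i.e. exp(−2nε²) ≤ 0.116/282.
So 2nε² ≥ ln(282/0.116) = 7.796072.
Hence n ≥ 7.796072/(2·0.039²) = 2562.811.
The smallest integer n is 2563.

2563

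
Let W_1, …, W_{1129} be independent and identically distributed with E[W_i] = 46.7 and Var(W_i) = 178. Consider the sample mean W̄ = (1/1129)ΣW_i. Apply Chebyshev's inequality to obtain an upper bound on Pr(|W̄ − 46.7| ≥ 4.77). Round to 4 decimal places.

Var(W̄) = Var(W_i)/n = 178/1129 = 0.15766.
Chebyshev: Pr(|W̄ − 46.7| ≥ 4.77) ≤ Var(W̄)/(4.77)² = 178/(1129·4.77²) = 0.0069.

0.0069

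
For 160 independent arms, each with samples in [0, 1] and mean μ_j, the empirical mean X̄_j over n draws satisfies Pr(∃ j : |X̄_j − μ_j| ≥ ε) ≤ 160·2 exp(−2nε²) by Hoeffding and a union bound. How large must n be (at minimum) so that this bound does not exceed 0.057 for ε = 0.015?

19185

Need 2·160·exp(−2nε²) ≤ 0.057, i.e. exp(−2nε²) ≤ 0.057/320.
So 2nε² ≥ ln(320/0.057) = 8.633025.
Hence n ≥ 8.633025/(2·0.015²) = 19184.500.
The smallest integer n is 19185.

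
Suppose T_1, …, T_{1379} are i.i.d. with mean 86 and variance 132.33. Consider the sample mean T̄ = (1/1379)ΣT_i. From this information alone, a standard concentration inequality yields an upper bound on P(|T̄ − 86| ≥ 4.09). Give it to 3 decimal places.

0.006

With mean and variance of each term known, Chebyshev's inequality bounds the deviation of the sum (or sample mean).
Var(T̄) = Var(T_i)/n = 132.33/1379 = 0.095961.
Chebyshev: P(|T̄ − 86| ≥ 4.09) ≤ Var(T̄)/(4.09)² = 132.33/(1379·4.09²) = 0.0057.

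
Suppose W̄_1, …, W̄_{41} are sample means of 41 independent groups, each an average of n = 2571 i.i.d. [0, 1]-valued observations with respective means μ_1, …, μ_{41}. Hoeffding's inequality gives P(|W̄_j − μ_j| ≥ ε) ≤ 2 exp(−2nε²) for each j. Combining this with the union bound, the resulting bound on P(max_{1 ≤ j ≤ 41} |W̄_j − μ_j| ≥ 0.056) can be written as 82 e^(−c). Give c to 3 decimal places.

Union bound over the 41 events: P(max_{1 ≤ j ≤ 41} |W̄_j − μ_j| ≥ 0.056) ≤ 41·2·exp(−2nε²) = 82 exp(−2·2571·0.056²).
So c = 2·2571·0.056² = 16.1253.

16.125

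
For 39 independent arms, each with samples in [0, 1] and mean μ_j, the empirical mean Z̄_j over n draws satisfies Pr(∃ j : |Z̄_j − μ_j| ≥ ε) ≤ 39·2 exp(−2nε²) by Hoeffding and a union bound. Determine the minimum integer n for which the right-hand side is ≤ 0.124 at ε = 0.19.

Need 2·39·exp(−2nε²) ≤ 0.124, i.e. exp(−2nε²) ≤ 0.124/78.
So 2nε² ≥ ln(78/0.124) = 6.444183.
Hence n ≥ 6.444183/(2·0.19²) = 89.255.
The smallest integer n is 90.

90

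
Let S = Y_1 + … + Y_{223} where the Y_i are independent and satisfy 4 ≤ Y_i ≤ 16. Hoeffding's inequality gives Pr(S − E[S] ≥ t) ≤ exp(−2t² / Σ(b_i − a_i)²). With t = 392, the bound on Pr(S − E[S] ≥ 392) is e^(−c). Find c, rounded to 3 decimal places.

Σ(b_i − a_i)² = 223·(12)² = 32112.
c = 2t²/32112 = 2·392²/32112 = 9.5705.

9.571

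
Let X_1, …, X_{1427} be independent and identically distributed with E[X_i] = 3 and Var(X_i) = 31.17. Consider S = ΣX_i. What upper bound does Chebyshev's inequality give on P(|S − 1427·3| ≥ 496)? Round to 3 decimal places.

Var(S) = n·Var(X_i) = 1427·31.17 = 44479.59.
Chebyshev: P(|S − 1427·3| ≥ 496) ≤ Var(S)/496² = 44479.59/246016 = 0.1808.

0.181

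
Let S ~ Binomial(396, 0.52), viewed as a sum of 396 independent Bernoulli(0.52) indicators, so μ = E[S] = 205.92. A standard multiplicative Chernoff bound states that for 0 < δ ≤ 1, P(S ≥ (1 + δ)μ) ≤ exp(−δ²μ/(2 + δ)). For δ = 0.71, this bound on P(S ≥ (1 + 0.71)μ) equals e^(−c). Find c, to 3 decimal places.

c = δ²μ/(2 + δ) = 0.71²·205.92/(2 + 0.71) = 38.3042.

38.304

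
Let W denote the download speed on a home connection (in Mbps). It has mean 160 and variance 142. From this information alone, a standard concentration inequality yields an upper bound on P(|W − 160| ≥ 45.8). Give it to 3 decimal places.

Mean and variance are known, so Chebyshev's inequality applies.
Chebyshev: P(|W − μ| ≥ t) ≤ Var(W)/t².
Bound = 142 / 2097.64 = 0.0677.

0.068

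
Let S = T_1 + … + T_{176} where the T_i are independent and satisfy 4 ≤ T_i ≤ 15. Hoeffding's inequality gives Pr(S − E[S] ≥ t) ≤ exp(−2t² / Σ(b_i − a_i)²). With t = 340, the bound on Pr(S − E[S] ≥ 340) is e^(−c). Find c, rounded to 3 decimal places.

Σ(b_i − a_i)² = 176·(11)² = 21296.
c = 2t²/21296 = 2·340²/21296 = 10.8565.

10.856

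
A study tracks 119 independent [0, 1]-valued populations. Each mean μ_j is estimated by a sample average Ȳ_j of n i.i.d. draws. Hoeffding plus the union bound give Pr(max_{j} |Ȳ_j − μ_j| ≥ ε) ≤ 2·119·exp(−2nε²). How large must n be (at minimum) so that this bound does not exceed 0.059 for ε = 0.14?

212

Need 2·119·exp(−2nε²) ≤ 0.059, i.e. exp(−2nε²) ≤ 0.059/238.
So 2nε² ≥ ln(238/0.059) = 8.302489.
Hence n ≥ 8.302489/(2·0.14²) = 211.798.
The smallest integer n is 212.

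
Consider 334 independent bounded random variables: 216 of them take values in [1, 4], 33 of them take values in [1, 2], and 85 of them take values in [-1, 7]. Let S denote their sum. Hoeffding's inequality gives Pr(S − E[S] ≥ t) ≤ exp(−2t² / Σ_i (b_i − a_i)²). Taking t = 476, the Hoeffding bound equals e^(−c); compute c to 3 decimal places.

61.096

Σ(b_i − a_i)² = 216·3² + 33·1² + 85·8² = 7417.
c = 2t² / 7417 = 2·476² / 7417 = 61.0964.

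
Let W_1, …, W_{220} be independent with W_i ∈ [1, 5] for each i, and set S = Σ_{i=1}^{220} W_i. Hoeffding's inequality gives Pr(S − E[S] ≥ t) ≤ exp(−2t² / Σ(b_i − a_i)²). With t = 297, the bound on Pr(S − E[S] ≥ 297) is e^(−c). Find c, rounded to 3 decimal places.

50.119

Σ(b_i − a_i)² = 220·(4)² = 3520.
c = 2t²/3520 = 2·297²/3520 = 50.1187.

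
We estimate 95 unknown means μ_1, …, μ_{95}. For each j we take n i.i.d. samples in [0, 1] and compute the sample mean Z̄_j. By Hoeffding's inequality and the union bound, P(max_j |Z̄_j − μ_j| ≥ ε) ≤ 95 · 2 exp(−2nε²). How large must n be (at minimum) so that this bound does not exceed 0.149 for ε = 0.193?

96

Need 2·95·exp(−2nε²) ≤ 0.149, i.e. exp(−2nε²) ≤ 0.149/190.
So 2nε² ≥ ln(190/0.149) = 7.150833.
Hence n ≥ 7.150833/(2·0.193²) = 95.987.
The smallest integer n is 96.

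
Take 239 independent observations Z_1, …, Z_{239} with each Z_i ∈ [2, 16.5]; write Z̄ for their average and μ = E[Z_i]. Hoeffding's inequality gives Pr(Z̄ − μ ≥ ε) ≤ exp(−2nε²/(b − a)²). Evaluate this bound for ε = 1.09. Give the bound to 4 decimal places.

0.0671

Exponent: 2nε²/(b − a)² = 2·239·1.09² / 14.5² = 2.70113.
Bound = exp(−2.70113) = 0.06713.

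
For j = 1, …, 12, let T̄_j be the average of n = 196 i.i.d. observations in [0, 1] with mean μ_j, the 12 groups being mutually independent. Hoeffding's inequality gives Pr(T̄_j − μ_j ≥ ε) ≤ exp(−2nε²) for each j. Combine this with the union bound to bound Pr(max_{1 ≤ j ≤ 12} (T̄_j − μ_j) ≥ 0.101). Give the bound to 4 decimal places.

Per-experiment Hoeffding bound: exp(−2·196·0.101²) = exp(−3.99879) = 0.018338.
Union bound over 12 events: 12·0.018338 = 0.22005.

0.2201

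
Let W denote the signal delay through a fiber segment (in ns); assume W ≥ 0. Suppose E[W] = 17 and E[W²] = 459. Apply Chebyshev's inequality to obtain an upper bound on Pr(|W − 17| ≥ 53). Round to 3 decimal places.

Var(W) = E[W²] − (E[W])² = 459 − 289 = 170.
Chebyshev's inequality: Pr(|W − μ| ≥ t) ≤ Var(W)/t² = 170/2809 = 0.0605.

0.061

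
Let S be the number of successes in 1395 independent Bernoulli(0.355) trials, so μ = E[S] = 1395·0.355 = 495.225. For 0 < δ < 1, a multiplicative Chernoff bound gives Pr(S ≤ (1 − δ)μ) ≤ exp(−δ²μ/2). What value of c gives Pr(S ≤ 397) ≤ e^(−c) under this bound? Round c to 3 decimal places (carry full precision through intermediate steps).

Write 397 = (1 − δ)μ, so δ = 1 − 397/495.225 = 0.1983442…
Then the exponent is δ²μ/2 = (μ − 397)²/(2μ) = 9.741179.

9.741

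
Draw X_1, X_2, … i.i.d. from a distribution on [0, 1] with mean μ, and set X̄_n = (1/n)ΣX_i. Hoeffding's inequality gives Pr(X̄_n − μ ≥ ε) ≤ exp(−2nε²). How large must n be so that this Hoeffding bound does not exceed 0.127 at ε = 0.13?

Require exp(−2nε²) ≤ 0.127, i.e. 2nε² ≥ ln(1/0.127) = 2.063568.
So n ≥ 2.063568 / (2·0.13²) = 61.052.
The smallest integer n is 62.

62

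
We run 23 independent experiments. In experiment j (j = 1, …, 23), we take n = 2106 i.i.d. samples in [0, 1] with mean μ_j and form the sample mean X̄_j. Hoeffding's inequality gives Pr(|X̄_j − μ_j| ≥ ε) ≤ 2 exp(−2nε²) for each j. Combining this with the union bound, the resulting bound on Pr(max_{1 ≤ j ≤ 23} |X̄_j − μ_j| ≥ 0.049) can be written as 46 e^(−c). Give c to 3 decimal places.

10.113

Union bound over the 23 events: Pr(max_{1 ≤ j ≤ 23} |X̄_j − μ_j| ≥ 0.049) ≤ 23·2·exp(−2nε²) = 46 exp(−2·2106·0.049²).
So c = 2·2106·0.049² = 10.1130.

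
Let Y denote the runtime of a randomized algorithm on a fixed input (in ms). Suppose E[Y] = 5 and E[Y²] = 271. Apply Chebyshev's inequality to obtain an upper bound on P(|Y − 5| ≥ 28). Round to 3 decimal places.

Var(Y) = E[Y²] − (E[Y])² = 271 − 25 = 246.
Chebyshev's inequality: P(|Y − μ| ≥ t) ≤ Var(Y)/t² = 246/784 = 0.3138.

0.314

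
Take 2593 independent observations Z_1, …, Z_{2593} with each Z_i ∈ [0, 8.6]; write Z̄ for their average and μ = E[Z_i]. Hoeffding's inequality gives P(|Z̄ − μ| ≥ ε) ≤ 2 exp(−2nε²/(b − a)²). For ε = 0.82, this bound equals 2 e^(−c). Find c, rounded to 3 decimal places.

47.148

c = 2nε²/(b − a)² = 2·2593·0.82² / 8.6² = 47.1480.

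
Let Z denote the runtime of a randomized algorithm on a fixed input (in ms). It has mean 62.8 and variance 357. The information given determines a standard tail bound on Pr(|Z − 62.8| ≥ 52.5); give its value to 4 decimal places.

Mean and variance are known, so Chebyshev's inequality applies.
Chebyshev: Pr(|Z − μ| ≥ t) ≤ Var(Z)/t².
Bound = 357 / 2756.25 = 0.1295.

0.1295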